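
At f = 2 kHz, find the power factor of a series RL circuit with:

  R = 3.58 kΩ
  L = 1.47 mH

Step 1 — Angular frequency: ω = 2π·f = 2π·2000 = 1.257e+04 rad/s.
Step 2 — Component impedances:
  R: Z = R = 3580 Ω
  L: Z = jωL = j·1.257e+04·0.00147 = 0 + j18.47 Ω
Step 3 — Series combination: Z_total = R + L = 3580 + j18.47 Ω = 3580∠0.3° Ω.
Step 4 — Power factor: PF = cos(φ) = Re(Z)/|Z| = 3580/3580 = 1.
Step 5 — Type: Im(Z) = 18.47 ⇒ lagging (phase φ = 0.3°).

PF = 1 (lagging, φ = 0.3°)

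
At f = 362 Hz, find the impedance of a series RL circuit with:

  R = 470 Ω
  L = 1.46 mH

Step 1 — Angular frequency: ω = 2π·f = 2π·362 = 2275 rad/s.
Step 2 — Component impedances:
  R: Z = R = 470 Ω
  L: Z = jωL = j·2275·0.00146 = 0 + j3.321 Ω
Step 3 — Series combination: Z_total = R + L = 470 + j3.321 Ω = 470∠0.4° Ω.

Z = 470 + j3.321 Ω = 470∠0.4° Ω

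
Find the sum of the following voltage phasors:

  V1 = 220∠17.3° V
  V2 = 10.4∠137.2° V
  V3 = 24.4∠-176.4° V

Step 1 — Convert each phasor to rectangular form:
  V1 = 220·(cos(17.3°) + j·sin(17.3°)) = 210 + j65.42 V
  V2 = 10.4·(cos(137.2°) + j·sin(137.2°)) = -7.631 + j7.066 V
  V3 = 24.4·(cos(-176.4°) + j·sin(-176.4°)) = -24.35 - j1.532 V
Step 2 — Sum components: V_total = 178.1 + j70.96 V.
Step 3 — Convert to polar: |V_total| = 191.7 V, ∠V_total = 21.7°.

V_total = 191.7∠21.7° V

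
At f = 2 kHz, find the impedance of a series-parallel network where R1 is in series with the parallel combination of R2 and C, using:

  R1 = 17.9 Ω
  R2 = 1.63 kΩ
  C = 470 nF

Step 1 — Angular frequency: ω = 2π·f = 2π·2000 = 1.257e+04 rad/s.
Step 2 — Component impedances:
  R1: Z = R = 17.9 Ω
  R2: Z = R = 1630 Ω
  C: Z = 1/(jωC) = -j/(ω·C) = 0 - j169.3 Ω
Step 3 — Parallel branch: R2 || C = 1/(1/R2 + 1/C) = 17.4 - j167.5 Ω.
Step 4 — Series with R1: Z_total = R1 + (R2 || C) = 35.3 - j167.5 Ω = 171.2∠-78.1° Ω.

Z = 35.3 - j167.5 Ω = 171.2∠-78.1° Ω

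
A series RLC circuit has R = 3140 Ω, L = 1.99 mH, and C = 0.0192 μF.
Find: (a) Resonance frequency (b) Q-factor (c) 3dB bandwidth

Step 1 — Resonance condition Im(Z)=0 gives ω₀ = 1/√(LC).
Step 2 — ω₀ = 1/√(0.00199·1.92e-08) = 1.618e+05 rad/s.
Step 3 — f₀ = ω₀/(2π) = 2.575e+04 Hz.
Step 4 — Series Q: Q = ω₀L/R = 1.618e+05·0.00199/3140 = 0.1025.
Step 5 — 3dB bandwidth: Δω = ω₀/Q = 1.578e+06 rad/s; BW = Δω/(2π) = 2.511e+05 Hz.

(a) f₀ = 2.575e+04 Hz  (b) Q = 0.1025  (c) BW = 2.511e+05 Hz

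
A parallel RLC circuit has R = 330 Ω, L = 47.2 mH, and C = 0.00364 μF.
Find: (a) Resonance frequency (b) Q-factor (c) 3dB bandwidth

Step 1 — Resonance: ω₀ = 1/√(LC) = 1/√(0.0472·3.64e-09) = 7.629e+04 rad/s.
Step 2 — f₀ = ω₀/(2π) = 1.214e+04 Hz.
Step 3 — Parallel Q: Q = R/(ω₀L) = 330/(7.629e+04·0.0472) = 0.09164.
Step 4 — Bandwidth: Δω = ω₀/Q = 8.325e+05 rad/s; BW = Δω/(2π) = 1.325e+05 Hz.

(a) f₀ = 1.214e+04 Hz  (b) Q = 0.09164  (c) BW = 1.325e+05 Hz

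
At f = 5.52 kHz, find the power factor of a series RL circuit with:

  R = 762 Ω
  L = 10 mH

Step 1 — Angular frequency: ω = 2π·f = 2π·5520 = 3.468e+04 rad/s.
Step 2 — Component impedances:
  R: Z = R = 762 Ω
  L: Z = jωL = j·3.468e+04·0.01 = 0 + j346.8 Ω
Step 3 — Series combination: Z_total = R + L = 762 + j346.8 Ω = 837.2∠24.5° Ω.
Step 4 — Power factor: PF = cos(φ) = Re(Z)/|Z| = 762/837.2 = 0.9102.
Step 5 — Type: Im(Z) = 346.8 ⇒ lagging (phase φ = 24.5°).

PF = 0.9102 (lagging, φ = 24.5°)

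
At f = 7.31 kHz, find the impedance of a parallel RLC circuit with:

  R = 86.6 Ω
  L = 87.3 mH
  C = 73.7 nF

Step 1 — Angular frequency: ω = 2π·f = 2π·7310 = 4.593e+04 rad/s.
Step 2 — Component impedances:
  R: Z = R = 86.6 Ω
  L: Z = jωL = j·4.593e+04·0.0873 = 0 + j4010 Ω
  C: Z = 1/(jωC) = -j/(ω·C) = 0 - j295.4 Ω
Step 3 — Parallel combination: 1/Z_total = 1/R + 1/L + 1/C; Z_total = 80.65 - j21.9 Ω = 83.57∠-15.2° Ω.

Z = 80.65 - j21.9 Ω = 83.57∠-15.2° Ω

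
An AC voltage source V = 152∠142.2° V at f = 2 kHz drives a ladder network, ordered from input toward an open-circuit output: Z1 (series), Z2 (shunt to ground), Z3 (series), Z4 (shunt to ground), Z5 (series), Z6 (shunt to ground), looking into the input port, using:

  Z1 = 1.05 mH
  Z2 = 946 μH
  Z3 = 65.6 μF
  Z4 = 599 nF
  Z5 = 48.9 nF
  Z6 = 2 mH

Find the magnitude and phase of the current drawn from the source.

Step 1 — Angular frequency: ω = 2π·f = 2π·2000 = 1.257e+04 rad/s.
Step 2 — Component impedances:
  Z1: Z = jωL = j·1.257e+04·0.00105 = 0 + j13.19 Ω
  Z2: Z = jωL = j·1.257e+04·0.000946 = 0 + j11.89 Ω
  Z3: Z = 1/(jωC) = -j/(ω·C) = 0 - j1.213 Ω
  Z4: Z = 1/(jωC) = -j/(ω·C) = 0 - j132.9 Ω
  Z5: Z = 1/(jωC) = -j/(ω·C) = 0 - j1627 Ω
  Z6: Z = jωL = j·1.257e+04·0.002 = 0 + j25.13 Ω
Step 3 — Ladder network (open output): work backward from the far end, alternating series and parallel combinations. Z_in = 0 + j26.34 Ω = 26.34∠90.0° Ω.
Step 4 — Source phasor: V = 152∠142.2° V = -120.1 + j93.16 V.
Step 5 — Ohm's law: I = V / Z_total = (-120.1 + j93.16) / (0 + j26.34) = 3.536 + j4.559 A.
Step 6 — Convert to polar: |I| = 5.77 A, ∠I = 52.2°.

I = 5.77∠52.2° A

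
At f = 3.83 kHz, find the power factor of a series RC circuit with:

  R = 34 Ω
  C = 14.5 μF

Step 1 — Angular frequency: ω = 2π·f = 2π·3830 = 2.406e+04 rad/s.
Step 2 — Component impedances:
  R: Z = R = 34 Ω
  C: Z = 1/(jωC) = -j/(ω·C) = 0 - j2.866 Ω
Step 3 — Series combination: Z_total = R + C = 34 - j2.866 Ω = 34.12∠-4.8° Ω.
Step 4 — Power factor: PF = cos(φ) = Re(Z)/|Z| = 34/34.12 = 0.9965.
Step 5 — Type: Im(Z) = -2.866 ⇒ leading (phase φ = -4.8°).

PF = 0.9965 (leading, φ = -4.8°)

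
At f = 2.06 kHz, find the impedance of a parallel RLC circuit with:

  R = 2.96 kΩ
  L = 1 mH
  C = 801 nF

Step 1 — Angular frequency: ω = 2π·f = 2π·2060 = 1.294e+04 rad/s.
Step 2 — Component impedances:
  R: Z = R = 2960 Ω
  L: Z = jωL = j·1.294e+04·0.001 = 0 + j12.94 Ω
  C: Z = 1/(jωC) = -j/(ω·C) = 0 - j96.45 Ω
Step 3 — Parallel combination: 1/Z_total = 1/R + 1/L + 1/C; Z_total = 0.0755 + j14.95 Ω = 14.95∠89.7° Ω.

Z = 0.0755 + j14.95 Ω = 14.95∠89.7° Ω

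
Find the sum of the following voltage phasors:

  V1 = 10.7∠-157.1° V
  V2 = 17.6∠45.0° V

Step 1 — Convert each phasor to rectangular form:
  V1 = 10.7·(cos(-157.1°) + j·sin(-157.1°)) = -9.857 - j4.164 V
  V2 = 17.6·(cos(45.0°) + j·sin(45.0°)) = 12.45 + j12.45 V
Step 2 — Sum components: V_total = 2.588 + j8.281 V.
Step 3 — Convert to polar: |V_total| = 8.677 V, ∠V_total = 72.6°.

V_total = 8.677∠72.6° V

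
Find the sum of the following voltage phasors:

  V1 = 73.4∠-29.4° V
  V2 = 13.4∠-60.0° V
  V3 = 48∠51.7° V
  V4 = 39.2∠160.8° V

Step 1 — Convert each phasor to rectangular form:
  V1 = 73.4·(cos(-29.4°) + j·sin(-29.4°)) = 63.95 - j36.03 V
  V2 = 13.4·(cos(-60.0°) + j·sin(-60.0°)) = 6.7 - j11.6 V
  V3 = 48·(cos(51.7°) + j·sin(51.7°)) = 29.75 + j37.67 V
  V4 = 39.2·(cos(160.8°) + j·sin(160.8°)) = -37.02 + j12.89 V
Step 2 — Sum components: V_total = 63.38 + j2.924 V.
Step 3 — Convert to polar: |V_total| = 63.44 V, ∠V_total = 2.6°.

V_total = 63.44∠2.6° V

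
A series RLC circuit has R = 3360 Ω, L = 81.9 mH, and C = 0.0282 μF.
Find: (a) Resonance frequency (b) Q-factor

Step 1 — Resonance condition Im(Z)=0 gives ω₀ = 1/√(LC).
Step 2 — ω₀ = 1/√(0.0819·2.82e-08) = 2.081e+04 rad/s.
Step 3 — f₀ = ω₀/(2π) = 3312 Hz.
Step 4 — Series Q: Q = ω₀L/R = 2.081e+04·0.0819/3360 = 0.5072.

(a) f₀ = 3312 Hz  (b) Q = 0.5072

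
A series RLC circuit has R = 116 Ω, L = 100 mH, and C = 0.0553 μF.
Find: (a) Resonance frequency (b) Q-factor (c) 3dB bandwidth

Step 1 — Resonance: ω₀ = 1/√(LC) = 1/√(0.1·5.53e-08) = 1.345e+04 rad/s.
Step 2 — f₀ = ω₀/(2π) = 2140 Hz.
Step 3 — Series Q: Q = ω₀L/R = 1.345e+04·0.1/116 = 11.59.
Step 4 — Bandwidth: Δω = ω₀/Q = 1160 rad/s; BW = Δω/(2π) = 184.6 Hz.

(a) f₀ = 2140 Hz  (b) Q = 11.59  (c) BW = 184.6 Hz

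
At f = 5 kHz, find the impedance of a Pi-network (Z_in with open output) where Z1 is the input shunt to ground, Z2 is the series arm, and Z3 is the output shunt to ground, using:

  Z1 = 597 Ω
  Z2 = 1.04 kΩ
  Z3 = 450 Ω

Step 1 — Angular frequency: ω = 2π·f = 2π·5000 = 3.142e+04 rad/s.
Step 2 — Component impedances:
  Z1: Z = R = 597 Ω
  Z2: Z = R = 1040 Ω
  Z3: Z = R = 450 Ω
Step 3 — With open output, the series arm Z2 and the output shunt Z3 appear in series to ground: Z2 + Z3 = 1490 Ω.
Step 4 — Parallel with input shunt Z1: Z_in = Z1 || (Z2 + Z3) = 426.2 Ω = 426.2∠0.0° Ω.

Z = 426.2 Ω = 426.2∠0.0° Ω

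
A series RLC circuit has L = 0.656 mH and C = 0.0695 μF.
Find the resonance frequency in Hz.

Step 1 — Resonance condition Im(Z)=0 gives ω₀ = 1/√(LC).
Step 2 — ω₀ = 1/√(0.000656·6.95e-08) = 1.481e+05 rad/s.
Step 3 — f₀ = ω₀/(2π) = 2.357e+04 Hz.

f₀ = 2.357e+04 Hz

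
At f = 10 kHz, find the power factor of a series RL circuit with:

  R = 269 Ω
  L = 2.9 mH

Step 1 — Angular frequency: ω = 2π·f = 2π·1e+04 = 6.283e+04 rad/s.
Step 2 — Component impedances:
  R: Z = R = 269 Ω
  L: Z = jωL = j·6.283e+04·0.0029 = 0 + j182.2 Ω
Step 3 — Series combination: Z_total = R + L = 269 + j182.2 Ω = 324.9∠34.1° Ω.
Step 4 — Power factor: PF = cos(φ) = Re(Z)/|Z| = 269/324.9 = 0.8279.
Step 5 — Type: Im(Z) = 182.2 ⇒ lagging (phase φ = 34.1°).

PF = 0.8279 (lagging, φ = 34.1°)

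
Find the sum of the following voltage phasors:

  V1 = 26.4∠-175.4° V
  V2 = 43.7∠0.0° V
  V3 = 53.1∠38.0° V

Step 1 — Convert each phasor to rectangular form:
  V1 = 26.4·(cos(-175.4°) + j·sin(-175.4°)) = -26.31 - j2.117 V
  V2 = 43.7·(cos(0.0°) + j·sin(0.0°)) = 43.7 V
  V3 = 53.1·(cos(38.0°) + j·sin(38.0°)) = 41.84 + j32.69 V
Step 2 — Sum components: V_total = 59.23 + j30.57 V.
Step 3 — Convert to polar: |V_total| = 66.65 V, ∠V_total = 27.3°.

V_total = 66.65∠27.3° V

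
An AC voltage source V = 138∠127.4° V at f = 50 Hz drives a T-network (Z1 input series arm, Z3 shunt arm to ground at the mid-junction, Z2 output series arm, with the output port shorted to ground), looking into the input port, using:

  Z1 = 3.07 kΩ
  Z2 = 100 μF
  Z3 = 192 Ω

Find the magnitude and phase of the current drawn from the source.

Step 1 — Angular frequency: ω = 2π·f = 2π·50 = 314.2 rad/s.
Step 2 — Component impedances:
  Z1: Z = R = 3070 Ω
  Z2: Z = 1/(jωC) = -j/(ω·C) = 0 - j31.83 Ω
  Z3: Z = R = 192 Ω
Step 3 — With the output port shorted to ground, the output series arm Z2 runs from the junction to ground; the shunt arm Z3 also runs from the junction to ground. They appear in parallel: Z3 || Z2 = 5.136 - j30.98 Ω.
Step 4 — Series with input arm Z1: Z_in = Z1 + (Z3 || Z2) = 3075 - j30.98 Ω = 3075∠-0.6° Ω.
Step 5 — Source phasor: V = 138∠127.4° V = -83.82 + j109.6 V.
Step 6 — Ohm's law: I = V / Z_total = (-83.82 + j109.6) / (3075 - j30.98) = -0.02761 + j0.03537 A.
Step 7 — Convert to polar: |I| = 0.04487 A, ∠I = 128.0°.

I = 0.04487∠128.0° A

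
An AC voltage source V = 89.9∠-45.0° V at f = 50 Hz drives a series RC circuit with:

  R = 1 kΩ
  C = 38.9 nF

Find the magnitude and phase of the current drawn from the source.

Step 1 — Angular frequency: ω = 2π·f = 2π·50 = 314.2 rad/s.
Step 2 — Component impedances:
  R: Z = R = 1000 Ω
  C: Z = 1/(jωC) = -j/(ω·C) = 0 - j8.183e+04 Ω
Step 3 — Series combination: Z_total = R + C = 1000 - j8.183e+04 Ω = 8.183e+04∠-89.3° Ω.
Step 4 — Source phasor: V = 89.9∠-45.0° V = 63.57 - j63.57 V.
Step 5 — Ohm's law: I = V / Z_total = (63.57 - j63.57) / (1000 - j8.183e+04) = 0.0007862 + j0.0007673 A.
Step 6 — Convert to polar: |I| = 0.001099 A, ∠I = 44.3°.

I = 0.001099∠44.3° A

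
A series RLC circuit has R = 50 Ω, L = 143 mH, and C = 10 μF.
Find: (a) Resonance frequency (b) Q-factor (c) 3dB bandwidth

Step 1 — Resonance condition Im(Z)=0 gives ω₀ = 1/√(LC).
Step 2 — ω₀ = 1/√(0.143·1e-05) = 836.2 rad/s.
Step 3 — f₀ = ω₀/(2π) = 133.1 Hz.
Step 4 — Series Q: Q = ω₀L/R = 836.2·0.143/50 = 2.392.
Step 5 — 3dB bandwidth: Δω = ω₀/Q = 349.7 rad/s; BW = Δω/(2π) = 55.65 Hz.

(a) f₀ = 133.1 Hz  (b) Q = 2.392  (c) BW = 55.65 Hz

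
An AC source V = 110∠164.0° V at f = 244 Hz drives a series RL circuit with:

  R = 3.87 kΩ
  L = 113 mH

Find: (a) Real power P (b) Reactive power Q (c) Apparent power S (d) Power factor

Step 1 — Angular frequency: ω = 2π·f = 2π·244 = 1533 rad/s.
Step 2 — Component impedances:
  R: Z = R = 3870 Ω
  L: Z = jωL = j·1533·0.113 = 0 + j173.2 Ω
Step 3 — Series combination: Z_total = R + L = 3870 + j173.2 Ω = 3874∠2.6° Ω.
Step 4 — Source phasor: V = 110∠164.0° V = -105.7 + j30.32 V.
Step 5 — Current: I = V / Z = -0.02692 + j0.00904 A = 0.0284∠161.4° A.
Step 6 — Complex power: S = V·I* = 3.12 + j0.1397 VA.
Step 7 — Real power: P = Re(S) = 3.12 W.
Step 8 — Reactive power: Q = Im(S) = 0.1397 VAR.
Step 9 — Apparent power: |S| = 3.123 VA.
Step 10 — Power factor: PF = P/|S| = 0.999 (lagging).

(a) P = 3.12 W  (b) Q = 0.1397 VAR  (c) S = 3.123 VA  (d) PF = 0.999 (lagging)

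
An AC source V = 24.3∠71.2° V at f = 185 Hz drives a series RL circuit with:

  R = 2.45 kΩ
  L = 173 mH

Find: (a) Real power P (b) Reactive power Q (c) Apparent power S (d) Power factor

Step 1 — Angular frequency: ω = 2π·f = 2π·185 = 1162 rad/s.
Step 2 — Component impedances:
  R: Z = R = 2450 Ω
  L: Z = jωL = j·1162·0.173 = 0 + j201.1 Ω
Step 3 — Series combination: Z_total = R + L = 2450 + j201.1 Ω = 2458∠4.7° Ω.
Step 4 — Source phasor: V = 24.3∠71.2° V = 7.831 + j23 V.
Step 5 — Current: I = V / Z = 0.00394 + j0.009066 A = 0.009885∠66.5° A.
Step 6 — Complex power: S = V·I* = 0.2394 + j0.01965 VA.
Step 7 — Real power: P = Re(S) = 0.2394 W.
Step 8 — Reactive power: Q = Im(S) = 0.01965 VAR.
Step 9 — Apparent power: |S| = 0.2402 VA.
Step 10 — Power factor: PF = P/|S| = 0.9966 (lagging).

(a) P = 0.2394 W  (b) Q = 0.01965 VAR  (c) S = 0.2402 VA  (d) PF = 0.9966 (lagging)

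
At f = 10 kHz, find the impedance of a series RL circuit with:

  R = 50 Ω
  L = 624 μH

Step 1 — Angular frequency: ω = 2π·f = 2π·1e+04 = 6.283e+04 rad/s.
Step 2 — Component impedances:
  R: Z = R = 50 Ω
  L: Z = jωL = j·6.283e+04·0.000624 = 0 + j39.21 Ω
Step 3 — Series combination: Z_total = R + L = 50 + j39.21 Ω = 63.54∠38.1° Ω.

Z = 50 + j39.21 Ω = 63.54∠38.1° Ω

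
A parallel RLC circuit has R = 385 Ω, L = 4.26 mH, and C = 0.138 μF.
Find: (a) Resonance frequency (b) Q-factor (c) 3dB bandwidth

Step 1 — Resonance: ω₀ = 1/√(LC) = 1/√(0.00426·1.38e-07) = 4.124e+04 rad/s.
Step 2 — f₀ = ω₀/(2π) = 6564 Hz.
Step 3 — Parallel Q: Q = R/(ω₀L) = 385/(4.124e+04·0.00426) = 2.191.
Step 4 — Bandwidth: Δω = ω₀/Q = 1.882e+04 rad/s; BW = Δω/(2π) = 2996 Hz.

(a) f₀ = 6564 Hz  (b) Q = 2.191  (c) BW = 2996 Hz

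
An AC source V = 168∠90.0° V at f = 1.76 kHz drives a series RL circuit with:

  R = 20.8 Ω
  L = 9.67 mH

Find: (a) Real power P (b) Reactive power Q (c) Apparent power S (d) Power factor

Step 1 — Angular frequency: ω = 2π·f = 2π·1760 = 1.106e+04 rad/s.
Step 2 — Component impedances:
  R: Z = R = 20.8 Ω
  L: Z = jωL = j·1.106e+04·0.00967 = 0 + j106.9 Ω
Step 3 — Series combination: Z_total = R + L = 20.8 + j106.9 Ω = 108.9∠79.0° Ω.
Step 4 — Source phasor: V = 168∠90.0° V = 0 + j168 V.
Step 5 — Current: I = V / Z = 1.514 + j0.2944 A = 1.542∠11.0° A.
Step 6 — Complex power: S = V·I* = 49.47 + j254.3 VA.
Step 7 — Real power: P = Re(S) = 49.47 W.
Step 8 — Reactive power: Q = Im(S) = 254.3 VAR.
Step 9 — Apparent power: |S| = 259.1 VA.
Step 10 — Power factor: PF = P/|S| = 0.1909 (lagging).

(a) P = 49.47 W  (b) Q = 254.3 VAR  (c) S = 259.1 VA  (d) PF = 0.1909 (lagging)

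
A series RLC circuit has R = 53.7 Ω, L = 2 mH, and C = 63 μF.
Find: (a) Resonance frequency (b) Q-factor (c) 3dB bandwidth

Step 1 — Resonance: ω₀ = 1/√(LC) = 1/√(0.002·6.3e-05) = 2817 rad/s.
Step 2 — f₀ = ω₀/(2π) = 448.4 Hz.
Step 3 — Series Q: Q = ω₀L/R = 2817·0.002/53.7 = 0.1049.
Step 4 — Bandwidth: Δω = ω₀/Q = 2.685e+04 rad/s; BW = Δω/(2π) = 4273 Hz.

(a) f₀ = 448.4 Hz  (b) Q = 0.1049  (c) BW = 4273 Hz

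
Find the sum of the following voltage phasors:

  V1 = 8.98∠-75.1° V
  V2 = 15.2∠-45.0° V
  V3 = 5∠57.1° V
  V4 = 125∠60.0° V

Step 1 — Convert each phasor to rectangular form:
  V1 = 8.98·(cos(-75.1°) + j·sin(-75.1°)) = 2.309 - j8.678 V
  V2 = 15.2·(cos(-45.0°) + j·sin(-45.0°)) = 10.75 - j10.75 V
  V3 = 5·(cos(57.1°) + j·sin(57.1°)) = 2.716 + j4.198 V
  V4 = 125·(cos(60.0°) + j·sin(60.0°)) = 62.5 + j108.3 V
Step 2 — Sum components: V_total = 78.27 + j93.03 V.
Step 3 — Convert to polar: |V_total| = 121.6 V, ∠V_total = 49.9°.

V_total = 121.6∠49.9° V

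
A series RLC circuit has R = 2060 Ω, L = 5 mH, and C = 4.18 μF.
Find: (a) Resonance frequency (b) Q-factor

Step 1 — Resonance condition Im(Z)=0 gives ω₀ = 1/√(LC).
Step 2 — ω₀ = 1/√(0.005·4.18e-06) = 6917 rad/s.
Step 3 — f₀ = ω₀/(2π) = 1101 Hz.
Step 4 — Series Q: Q = ω₀L/R = 6917·0.005/2060 = 0.01679.

(a) f₀ = 1101 Hz  (b) Q = 0.01679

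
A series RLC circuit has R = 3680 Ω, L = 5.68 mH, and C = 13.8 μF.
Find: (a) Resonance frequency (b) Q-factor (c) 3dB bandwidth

Step 1 — Resonance: ω₀ = 1/√(LC) = 1/√(0.00568·1.38e-05) = 3572 rad/s.
Step 2 — f₀ = ω₀/(2π) = 568.5 Hz.
Step 3 — Series Q: Q = ω₀L/R = 3572·0.00568/3680 = 0.005513.
Step 4 — Bandwidth: Δω = ω₀/Q = 6.479e+05 rad/s; BW = Δω/(2π) = 1.031e+05 Hz.

(a) f₀ = 568.5 Hz  (b) Q = 0.005513  (c) BW = 1.031e+05 Hz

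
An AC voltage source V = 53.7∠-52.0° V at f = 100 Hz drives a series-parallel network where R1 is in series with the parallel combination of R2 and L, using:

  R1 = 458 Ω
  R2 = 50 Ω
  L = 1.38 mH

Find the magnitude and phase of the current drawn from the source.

Step 1 — Angular frequency: ω = 2π·f = 2π·100 = 628.3 rad/s.
Step 2 — Component impedances:
  R1: Z = R = 458 Ω
  R2: Z = R = 50 Ω
  L: Z = jωL = j·628.3·0.00138 = 0 + j0.8671 Ω
Step 3 — Parallel branch: R2 || L = 1/(1/R2 + 1/L) = 0.01503 + j0.8668 Ω.
Step 4 — Series with R1: Z_total = R1 + (R2 || L) = 458 + j0.8668 Ω = 458∠0.1° Ω.
Step 5 — Source phasor: V = 53.7∠-52.0° V = 33.06 - j42.32 V.
Step 6 — Ohm's law: I = V / Z_total = (33.06 - j42.32) / (458 + j0.8668) = 0.07201 - j0.09253 A.
Step 7 — Convert to polar: |I| = 0.1172 A, ∠I = -52.1°.

I = 0.1172∠-52.1° A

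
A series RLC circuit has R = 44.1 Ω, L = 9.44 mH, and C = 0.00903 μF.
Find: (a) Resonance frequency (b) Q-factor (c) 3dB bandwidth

Step 1 — Resonance: ω₀ = 1/√(LC) = 1/√(0.00944·9.03e-09) = 1.083e+05 rad/s.
Step 2 — f₀ = ω₀/(2π) = 1.724e+04 Hz.
Step 3 — Series Q: Q = ω₀L/R = 1.083e+05·0.00944/44.1 = 23.18.
Step 4 — Bandwidth: Δω = ω₀/Q = 4672 rad/s; BW = Δω/(2π) = 743.5 Hz.

(a) f₀ = 1.724e+04 Hz  (b) Q = 23.18  (c) BW = 743.5 Hz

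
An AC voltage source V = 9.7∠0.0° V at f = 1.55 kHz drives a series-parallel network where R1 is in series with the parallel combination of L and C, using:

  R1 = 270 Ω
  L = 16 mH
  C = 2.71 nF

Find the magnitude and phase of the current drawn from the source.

Step 1 — Angular frequency: ω = 2π·f = 2π·1550 = 9739 rad/s.
Step 2 — Component impedances:
  R1: Z = R = 270 Ω
  L: Z = jωL = j·9739·0.016 = 0 + j155.8 Ω
  C: Z = 1/(jωC) = -j/(ω·C) = 0 - j3.789e+04 Ω
Step 3 — Parallel branch: L || C = 1/(1/L + 1/C) = 0 + j156.5 Ω.
Step 4 — Series with R1: Z_total = R1 + (L || C) = 270 + j156.5 Ω = 312.1∠30.1° Ω.
Step 5 — Source phasor: V = 9.7∠0.0° V = 9.7 V.
Step 6 — Ohm's law: I = V / Z_total = (9.7) / (270 + j156.5) = 0.02689 - j0.01559 A.
Step 7 — Convert to polar: |I| = 0.03108 A, ∠I = -30.1°.

I = 0.03108∠-30.1° A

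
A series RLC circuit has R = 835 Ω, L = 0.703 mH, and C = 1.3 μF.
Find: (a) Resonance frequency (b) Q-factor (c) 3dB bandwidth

Step 1 — Resonance condition Im(Z)=0 gives ω₀ = 1/√(LC).
Step 2 — ω₀ = 1/√(0.000703·1.3e-06) = 3.308e+04 rad/s.
Step 3 — f₀ = ω₀/(2π) = 5265 Hz.
Step 4 — Series Q: Q = ω₀L/R = 3.308e+04·0.000703/835 = 0.02785.
Step 5 — 3dB bandwidth: Δω = ω₀/Q = 1.188e+06 rad/s; BW = Δω/(2π) = 1.89e+05 Hz.

(a) f₀ = 5265 Hz  (b) Q = 0.02785  (c) BW = 1.89e+05 Hz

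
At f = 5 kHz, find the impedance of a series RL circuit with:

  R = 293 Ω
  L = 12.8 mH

Step 1 — Angular frequency: ω = 2π·f = 2π·5000 = 3.142e+04 rad/s.
Step 2 — Component impedances:
  R: Z = R = 293 Ω
  L: Z = jωL = j·3.142e+04·0.0128 = 0 + j402.1 Ω
Step 3 — Series combination: Z_total = R + L = 293 + j402.1 Ω = 497.5∠53.9° Ω.

Z = 293 + j402.1 Ω = 497.5∠53.9° Ω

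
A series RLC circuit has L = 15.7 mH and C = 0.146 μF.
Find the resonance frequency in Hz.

Step 1 — Resonance condition Im(Z)=0 gives ω₀ = 1/√(LC).
Step 2 — ω₀ = 1/√(0.0157·1.46e-07) = 2.089e+04 rad/s.
Step 3 — f₀ = ω₀/(2π) = 3324 Hz.

f₀ = 3324 Hz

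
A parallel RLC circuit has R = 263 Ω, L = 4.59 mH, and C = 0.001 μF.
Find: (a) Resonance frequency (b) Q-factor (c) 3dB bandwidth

Step 1 — Resonance: ω₀ = 1/√(LC) = 1/√(0.00459·1e-09) = 4.668e+05 rad/s.
Step 2 — f₀ = ω₀/(2π) = 7.429e+04 Hz.
Step 3 — Parallel Q: Q = R/(ω₀L) = 263/(4.668e+05·0.00459) = 0.1228.
Step 4 — Bandwidth: Δω = ω₀/Q = 3.802e+06 rad/s; BW = Δω/(2π) = 6.052e+05 Hz.

(a) f₀ = 7.429e+04 Hz  (b) Q = 0.1228  (c) BW = 6.052e+05 Hz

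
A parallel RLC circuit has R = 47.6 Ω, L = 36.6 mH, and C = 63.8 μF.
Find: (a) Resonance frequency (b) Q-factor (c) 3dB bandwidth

Step 1 — Resonance: ω₀ = 1/√(LC) = 1/√(0.0366·6.38e-05) = 654.4 rad/s.
Step 2 — f₀ = ω₀/(2π) = 104.2 Hz.
Step 3 — Parallel Q: Q = R/(ω₀L) = 47.6/(654.4·0.0366) = 1.987.
Step 4 — Bandwidth: Δω = ω₀/Q = 329.3 rad/s; BW = Δω/(2π) = 52.41 Hz.

(a) f₀ = 104.2 Hz  (b) Q = 1.987  (c) BW = 52.41 Hz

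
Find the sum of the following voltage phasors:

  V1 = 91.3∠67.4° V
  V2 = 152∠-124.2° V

Step 1 — Convert each phasor to rectangular form:
  V1 = 91.3·(cos(67.4°) + j·sin(67.4°)) = 35.09 + j84.29 V
  V2 = 152·(cos(-124.2°) + j·sin(-124.2°)) = -85.44 - j125.7 V
Step 2 — Sum components: V_total = -50.35 - j41.43 V.
Step 3 — Convert to polar: |V_total| = 65.2 V, ∠V_total = -140.6°.

V_total = 65.2∠-140.6° V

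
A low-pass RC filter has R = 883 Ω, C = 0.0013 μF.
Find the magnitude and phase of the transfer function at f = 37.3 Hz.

Step 1 — Angular frequency: ω = 2π·37.3 = 234.4 rad/s.
Step 2 — Transfer function: H(jω) = 1/(1 + jωRC).
Step 3 — Denominator: 1 + jωRC = 1 + j·234.4·883·1.3e-09 = 1 + j0.000269.
Step 4 — H = 1 - j0.000269.
Step 5 — Magnitude: |H| = 1 (-0.0 dB); phase: φ = -0.0°.

|H| = 1 (-0.0 dB), φ = -0.0°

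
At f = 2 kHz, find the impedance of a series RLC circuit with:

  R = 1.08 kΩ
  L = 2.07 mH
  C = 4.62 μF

Step 1 — Angular frequency: ω = 2π·f = 2π·2000 = 1.257e+04 rad/s.
Step 2 — Component impedances:
  R: Z = R = 1080 Ω
  L: Z = jωL = j·1.257e+04·0.00207 = 0 + j26.01 Ω
  C: Z = 1/(jωC) = -j/(ω·C) = 0 - j17.22 Ω
Step 3 — Series combination: Z_total = R + L + C = 1080 + j8.788 Ω = 1080∠0.5° Ω.

Z = 1080 + j8.788 Ω = 1080∠0.5° Ω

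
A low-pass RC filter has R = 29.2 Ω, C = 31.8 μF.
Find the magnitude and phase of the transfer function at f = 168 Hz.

Step 1 — Angular frequency: ω = 2π·168 = 1056 rad/s.
Step 2 — Transfer function: H(jω) = 1/(1 + jωRC).
Step 3 — Denominator: 1 + jωRC = 1 + j·1056·29.2·3.18e-05 = 1 + j0.9802.
Step 4 — H = 0.51 - j0.4999.
Step 5 — Magnitude: |H| = 0.7142 (-2.9 dB); phase: φ = -44.4°.

|H| = 0.7142 (-2.9 dB), φ = -44.4°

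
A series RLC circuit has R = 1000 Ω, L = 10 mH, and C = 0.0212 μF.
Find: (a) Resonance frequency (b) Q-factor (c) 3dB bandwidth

Step 1 — Resonance: ω₀ = 1/√(LC) = 1/√(0.01·2.12e-08) = 6.868e+04 rad/s.
Step 2 — f₀ = ω₀/(2π) = 1.093e+04 Hz.
Step 3 — Series Q: Q = ω₀L/R = 6.868e+04·0.01/1000 = 0.6868.
Step 4 — Bandwidth: Δω = ω₀/Q = 1e+05 rad/s; BW = Δω/(2π) = 1.592e+04 Hz.

(a) f₀ = 1.093e+04 Hz  (b) Q = 0.6868  (c) BW = 1.592e+04 Hz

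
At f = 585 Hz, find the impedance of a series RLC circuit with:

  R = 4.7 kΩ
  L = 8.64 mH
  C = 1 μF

Step 1 — Angular frequency: ω = 2π·f = 2π·585 = 3676 rad/s.
Step 2 — Component impedances:
  R: Z = R = 4700 Ω
  L: Z = jωL = j·3676·0.00864 = 0 + j31.76 Ω
  C: Z = 1/(jωC) = -j/(ω·C) = 0 - j272.1 Ω
Step 3 — Series combination: Z_total = R + L + C = 4700 - j240.3 Ω = 4706∠-2.9° Ω.

Z = 4700 - j240.3 Ω = 4706∠-2.9° Ω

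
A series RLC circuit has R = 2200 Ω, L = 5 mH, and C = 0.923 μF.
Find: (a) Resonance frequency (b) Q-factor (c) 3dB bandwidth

Step 1 — Resonance: ω₀ = 1/√(LC) = 1/√(0.005·9.23e-07) = 1.472e+04 rad/s.
Step 2 — f₀ = ω₀/(2π) = 2343 Hz.
Step 3 — Series Q: Q = ω₀L/R = 1.472e+04·0.005/2200 = 0.03346.
Step 4 — Bandwidth: Δω = ω₀/Q = 4.4e+05 rad/s; BW = Δω/(2π) = 7.003e+04 Hz.

(a) f₀ = 2343 Hz  (b) Q = 0.03346  (c) BW = 7.003e+04 Hz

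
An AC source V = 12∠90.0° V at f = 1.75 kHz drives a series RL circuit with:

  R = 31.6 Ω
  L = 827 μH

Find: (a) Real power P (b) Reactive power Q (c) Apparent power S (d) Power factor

Step 1 — Angular frequency: ω = 2π·f = 2π·1750 = 1.1e+04 rad/s.
Step 2 — Component impedances:
  R: Z = R = 31.6 Ω
  L: Z = jωL = j·1.1e+04·0.000827 = 0 + j9.093 Ω
Step 3 — Series combination: Z_total = R + L = 31.6 + j9.093 Ω = 32.88∠16.1° Ω.
Step 4 — Source phasor: V = 12∠90.0° V = 0 + j12 V.
Step 5 — Current: I = V / Z = 0.1009 + j0.3507 A = 0.3649∠73.9° A.
Step 6 — Complex power: S = V·I* = 4.208 + j1.211 VA.
Step 7 — Real power: P = Re(S) = 4.208 W.
Step 8 — Reactive power: Q = Im(S) = 1.211 VAR.
Step 9 — Apparent power: |S| = 4.379 VA.
Step 10 — Power factor: PF = P/|S| = 0.961 (lagging).

(a) P = 4.208 W  (b) Q = 1.211 VAR  (c) S = 4.379 VA  (d) PF = 0.961 (lagging)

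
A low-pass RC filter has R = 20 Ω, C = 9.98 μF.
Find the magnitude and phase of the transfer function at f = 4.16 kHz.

Step 1 — Angular frequency: ω = 2π·4160 = 2.614e+04 rad/s.
Step 2 — Transfer function: H(jω) = 1/(1 + jωRC).
Step 3 — Denominator: 1 + jωRC = 1 + j·2.614e+04·20·9.98e-06 = 1 + j5.217.
Step 4 — H = 0.03544 - j0.1849.
Step 5 — Magnitude: |H| = 0.1882 (-14.5 dB); phase: φ = -79.1°.

|H| = 0.1882 (-14.5 dB), φ = -79.1°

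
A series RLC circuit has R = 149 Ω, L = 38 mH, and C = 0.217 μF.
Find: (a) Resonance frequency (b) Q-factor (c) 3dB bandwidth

Step 1 — Resonance: ω₀ = 1/√(LC) = 1/√(0.038·2.17e-07) = 1.101e+04 rad/s.
Step 2 — f₀ = ω₀/(2π) = 1753 Hz.
Step 3 — Series Q: Q = ω₀L/R = 1.101e+04·0.038/149 = 2.809.
Step 4 — Bandwidth: Δω = ω₀/Q = 3921 rad/s; BW = Δω/(2π) = 624.1 Hz.

(a) f₀ = 1753 Hz  (b) Q = 2.809  (c) BW = 624.1 Hz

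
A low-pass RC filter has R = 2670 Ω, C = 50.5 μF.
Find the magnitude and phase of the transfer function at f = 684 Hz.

Step 1 — Angular frequency: ω = 2π·684 = 4298 rad/s.
Step 2 — Transfer function: H(jω) = 1/(1 + jωRC).
Step 3 — Denominator: 1 + jωRC = 1 + j·4298·2670·5.05e-05 = 1 + j579.5.
Step 4 — H = 2.978e-06 - j0.001726.
Step 5 — Magnitude: |H| = 0.001726 (-55.3 dB); phase: φ = -89.9°.

|H| = 0.001726 (-55.3 dB), φ = -89.9°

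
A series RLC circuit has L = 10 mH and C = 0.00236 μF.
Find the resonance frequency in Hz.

Step 1 — Resonance condition Im(Z)=0 gives ω₀ = 1/√(LC).
Step 2 — ω₀ = 1/√(0.01·2.36e-09) = 2.058e+05 rad/s.
Step 3 — f₀ = ω₀/(2π) = 3.276e+04 Hz.

f₀ = 3.276e+04 Hz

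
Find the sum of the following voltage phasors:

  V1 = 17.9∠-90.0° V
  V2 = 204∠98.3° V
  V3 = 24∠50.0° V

Step 1 — Convert each phasor to rectangular form:
  V1 = 17.9·(cos(-90.0°) + j·sin(-90.0°)) = 0 - j17.9 V
  V2 = 204·(cos(98.3°) + j·sin(98.3°)) = -29.45 + j201.9 V
  V3 = 24·(cos(50.0°) + j·sin(50.0°)) = 15.43 + j18.39 V
Step 2 — Sum components: V_total = -14.02 + j202.3 V.
Step 3 — Convert to polar: |V_total| = 202.8 V, ∠V_total = 94.0°.

V_total = 202.8∠94.0° V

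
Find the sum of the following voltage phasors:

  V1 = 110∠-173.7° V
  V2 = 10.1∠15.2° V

Step 1 — Convert each phasor to rectangular form:
  V1 = 110·(cos(-173.7°) + j·sin(-173.7°)) = -109.3 - j12.07 V
  V2 = 10.1·(cos(15.2°) + j·sin(15.2°)) = 9.747 + j2.648 V
Step 2 — Sum components: V_total = -99.59 - j9.423 V.
Step 3 — Convert to polar: |V_total| = 100 V, ∠V_total = -174.6°.

V_total = 100∠-174.6° V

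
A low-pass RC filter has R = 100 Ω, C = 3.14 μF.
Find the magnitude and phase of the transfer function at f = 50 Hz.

Step 1 — Angular frequency: ω = 2π·50 = 314.2 rad/s.
Step 2 — Transfer function: H(jω) = 1/(1 + jωRC).
Step 3 — Denominator: 1 + jωRC = 1 + j·314.2·100·3.14e-06 = 1 + j0.09865.
Step 4 — H = 0.9904 - j0.0977.
Step 5 — Magnitude: |H| = 0.9952 (-0.0 dB); phase: φ = -5.6°.

|H| = 0.9952 (-0.0 dB), φ = -5.6°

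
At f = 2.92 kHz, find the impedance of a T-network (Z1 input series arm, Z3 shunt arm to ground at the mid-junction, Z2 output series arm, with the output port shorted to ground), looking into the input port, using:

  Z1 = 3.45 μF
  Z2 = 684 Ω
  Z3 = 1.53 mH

Step 1 — Angular frequency: ω = 2π·f = 2π·2920 = 1.835e+04 rad/s.
Step 2 — Component impedances:
  Z1: Z = 1/(jωC) = -j/(ω·C) = 0 - j15.8 Ω
  Z2: Z = R = 684 Ω
  Z3: Z = jωL = j·1.835e+04·0.00153 = 0 + j28.07 Ω
Step 3 — With the output port shorted to ground, the output series arm Z2 runs from the junction to ground; the shunt arm Z3 also runs from the junction to ground. They appear in parallel: Z3 || Z2 = 1.15 + j28.02 Ω.
Step 4 — Series with input arm Z1: Z_in = Z1 + (Z3 || Z2) = 1.15 + j12.22 Ω = 12.28∠84.6° Ω.

Z = 1.15 + j12.22 Ω = 12.28∠84.6° Ω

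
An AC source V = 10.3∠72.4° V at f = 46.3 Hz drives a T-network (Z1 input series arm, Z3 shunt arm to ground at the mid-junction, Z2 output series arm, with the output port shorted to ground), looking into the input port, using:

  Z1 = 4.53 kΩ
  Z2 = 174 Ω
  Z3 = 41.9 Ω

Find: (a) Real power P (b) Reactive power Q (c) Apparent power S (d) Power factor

Step 1 — Angular frequency: ω = 2π·f = 2π·46.3 = 290.9 rad/s.
Step 2 — Component impedances:
  Z1: Z = R = 4530 Ω
  Z2: Z = R = 174 Ω
  Z3: Z = R = 41.9 Ω
Step 3 — With the output port shorted to ground, the output series arm Z2 runs from the junction to ground; the shunt arm Z3 also runs from the junction to ground. They appear in parallel: Z3 || Z2 = 33.77 Ω.
Step 4 — Series with input arm Z1: Z_in = Z1 + (Z3 || Z2) = 4564 Ω = 4564∠0.0° Ω.
Step 5 — Source phasor: V = 10.3∠72.4° V = 3.114 + j9.818 V.
Step 6 — Current: I = V / Z = 0.0006824 + j0.002151 A = 0.002257∠72.4° A.
Step 7 — Complex power: S = V·I* = 0.02325 VA.
Step 8 — Real power: P = Re(S) = 0.02325 W.
Step 9 — Reactive power: Q = Im(S) = 0 VAR.
Step 10 — Apparent power: |S| = 0.02325 VA.
Step 11 — Power factor: PF = P/|S| = 1 (unity).

(a) P = 0.02325 W  (b) Q = 0 VAR  (c) S = 0.02325 VA  (d) PF = 1 (unity)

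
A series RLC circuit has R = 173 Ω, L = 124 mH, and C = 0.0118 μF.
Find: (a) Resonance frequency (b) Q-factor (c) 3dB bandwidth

Step 1 — Resonance: ω₀ = 1/√(LC) = 1/√(0.124·1.18e-08) = 2.614e+04 rad/s.
Step 2 — f₀ = ω₀/(2π) = 4161 Hz.
Step 3 — Series Q: Q = ω₀L/R = 2.614e+04·0.124/173 = 18.74.
Step 4 — Bandwidth: Δω = ω₀/Q = 1395 rad/s; BW = Δω/(2π) = 222 Hz.

(a) f₀ = 4161 Hz  (b) Q = 18.74  (c) BW = 222 Hz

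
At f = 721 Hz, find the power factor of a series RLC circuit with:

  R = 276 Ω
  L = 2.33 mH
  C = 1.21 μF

Step 1 — Angular frequency: ω = 2π·f = 2π·721 = 4530 rad/s.
Step 2 — Component impedances:
  R: Z = R = 276 Ω
  L: Z = jωL = j·4530·0.00233 = 0 + j10.56 Ω
  C: Z = 1/(jωC) = -j/(ω·C) = 0 - j182.4 Ω
Step 3 — Series combination: Z_total = R + L + C = 276 - j171.9 Ω = 325.1∠-31.9° Ω.
Step 4 — Power factor: PF = cos(φ) = Re(Z)/|Z| = 276/325.14 = 0.8489.
Step 5 — Type: Im(Z) = -171.9 ⇒ leading (phase φ = -31.9°).

PF = 0.8489 (leading, φ = -31.9°)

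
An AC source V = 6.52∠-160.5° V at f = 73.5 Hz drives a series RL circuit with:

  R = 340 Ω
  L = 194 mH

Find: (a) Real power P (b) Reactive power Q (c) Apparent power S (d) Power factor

Step 1 — Angular frequency: ω = 2π·f = 2π·73.5 = 461.8 rad/s.
Step 2 — Component impedances:
  R: Z = R = 340 Ω
  L: Z = jωL = j·461.8·0.194 = 0 + j89.59 Ω
Step 3 — Series combination: Z_total = R + L = 340 + j89.59 Ω = 351.6∠14.8° Ω.
Step 4 — Source phasor: V = 6.52∠-160.5° V = -6.146 - j2.176 V.
Step 5 — Current: I = V / Z = -0.01848 - j0.001532 A = 0.01854∠-175.3° A.
Step 6 — Complex power: S = V·I* = 0.1169 + j0.03081 VA.
Step 7 — Real power: P = Re(S) = 0.1169 W.
Step 8 — Reactive power: Q = Im(S) = 0.03081 VAR.
Step 9 — Apparent power: |S| = 0.1209 VA.
Step 10 — Power factor: PF = P/|S| = 0.967 (lagging).

(a) P = 0.1169 W  (b) Q = 0.03081 VAR  (c) S = 0.1209 VA  (d) PF = 0.967 (lagging)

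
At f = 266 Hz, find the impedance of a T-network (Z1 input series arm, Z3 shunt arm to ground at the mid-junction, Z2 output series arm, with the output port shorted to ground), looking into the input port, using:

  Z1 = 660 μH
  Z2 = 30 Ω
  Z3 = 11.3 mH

Step 1 — Angular frequency: ω = 2π·f = 2π·266 = 1671 rad/s.
Step 2 — Component impedances:
  Z1: Z = jωL = j·1671·0.00066 = 0 + j1.103 Ω
  Z2: Z = R = 30 Ω
  Z3: Z = jωL = j·1671·0.0113 = 0 + j18.89 Ω
Step 3 — With the output port shorted to ground, the output series arm Z2 runs from the junction to ground; the shunt arm Z3 also runs from the junction to ground. They appear in parallel: Z3 || Z2 = 8.515 + j13.53 Ω.
Step 4 — Series with input arm Z1: Z_in = Z1 + (Z3 || Z2) = 8.515 + j14.63 Ω = 16.93∠59.8° Ω.

Z = 8.515 + j14.63 Ω = 16.93∠59.8° Ω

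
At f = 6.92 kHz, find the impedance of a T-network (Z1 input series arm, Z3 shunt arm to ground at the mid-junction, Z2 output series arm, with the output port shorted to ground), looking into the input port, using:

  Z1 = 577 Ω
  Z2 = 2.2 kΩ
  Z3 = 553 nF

Step 1 — Angular frequency: ω = 2π·f = 2π·6920 = 4.348e+04 rad/s.
Step 2 — Component impedances:
  Z1: Z = R = 577 Ω
  Z2: Z = R = 2200 Ω
  Z3: Z = 1/(jωC) = -j/(ω·C) = 0 - j41.59 Ω
Step 3 — With the output port shorted to ground, the output series arm Z2 runs from the junction to ground; the shunt arm Z3 also runs from the junction to ground. They appear in parallel: Z3 || Z2 = 0.786 - j41.58 Ω.
Step 4 — Series with input arm Z1: Z_in = Z1 + (Z3 || Z2) = 577.8 - j41.58 Ω = 579.3∠-4.1° Ω.

Z = 577.8 - j41.58 Ω = 579.3∠-4.1° Ω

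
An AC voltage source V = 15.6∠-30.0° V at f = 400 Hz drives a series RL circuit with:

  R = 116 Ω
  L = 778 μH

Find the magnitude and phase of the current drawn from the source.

Step 1 — Angular frequency: ω = 2π·f = 2π·400 = 2513 rad/s.
Step 2 — Component impedances:
  R: Z = R = 116 Ω
  L: Z = jωL = j·2513·0.000778 = 0 + j1.955 Ω
Step 3 — Series combination: Z_total = R + L = 116 + j1.955 Ω = 116∠1.0° Ω.
Step 4 — Source phasor: V = 15.6∠-30.0° V = 13.51 - j7.8 V.
Step 5 — Ohm's law: I = V / Z_total = (13.51 - j7.8) / (116 + j1.955) = 0.1153 - j0.06918 A.
Step 6 — Convert to polar: |I| = 0.1345 A, ∠I = -31.0°.

I = 0.1345∠-31.0° A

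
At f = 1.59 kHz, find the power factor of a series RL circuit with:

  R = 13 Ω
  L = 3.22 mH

Step 1 — Angular frequency: ω = 2π·f = 2π·1590 = 9990 rad/s.
Step 2 — Component impedances:
  R: Z = R = 13 Ω
  L: Z = jωL = j·9990·0.00322 = 0 + j32.17 Ω
Step 3 — Series combination: Z_total = R + L = 13 + j32.17 Ω = 34.7∠68.0° Ω.
Step 4 — Power factor: PF = cos(φ) = Re(Z)/|Z| = 13/34.696 = 0.3747.
Step 5 — Type: Im(Z) = 32.17 ⇒ lagging (phase φ = 68.0°).

PF = 0.3747 (lagging, φ = 68.0°)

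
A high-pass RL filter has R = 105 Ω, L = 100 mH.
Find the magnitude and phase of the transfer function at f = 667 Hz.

Step 1 — Angular frequency: ω = 2π·667 = 4191 rad/s.
Step 2 — Transfer function: H(jω) = jωL/(R + jωL).
Step 3 — Numerator jωL = j·419.1; denominator R + jωL = 105 + j419.1.
Step 4 — H = 0.9409 + j0.2357.
Step 5 — Magnitude: |H| = 0.97 (-0.3 dB); phase: φ = 14.1°.

|H| = 0.97 (-0.3 dB), φ = 14.1°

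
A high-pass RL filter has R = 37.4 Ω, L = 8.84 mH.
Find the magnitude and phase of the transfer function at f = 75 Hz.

Step 1 — Angular frequency: ω = 2π·75 = 471.2 rad/s.
Step 2 — Transfer function: H(jω) = jωL/(R + jωL).
Step 3 — Numerator jωL = j·4.166; denominator R + jωL = 37.4 + j4.166.
Step 4 — H = 0.01225 + j0.11.
Step 5 — Magnitude: |H| = 0.1107 (-19.1 dB); phase: φ = 83.6°.

|H| = 0.1107 (-19.1 dB), φ = 83.6°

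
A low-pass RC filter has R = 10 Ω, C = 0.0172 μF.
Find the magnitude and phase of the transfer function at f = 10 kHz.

Step 1 — Angular frequency: ω = 2π·1e+04 = 6.283e+04 rad/s.
Step 2 — Transfer function: H(jω) = 1/(1 + jωRC).
Step 3 — Denominator: 1 + jωRC = 1 + j·6.283e+04·10·1.72e-08 = 1 + j0.01081.
Step 4 — H = 0.9999 - j0.01081.
Step 5 — Magnitude: |H| = 0.9999 (-0.0 dB); phase: φ = -0.6°.

|H| = 0.9999 (-0.0 dB), φ = -0.6°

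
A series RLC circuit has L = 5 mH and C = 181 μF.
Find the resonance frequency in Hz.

Step 1 — Resonance condition Im(Z)=0 gives ω₀ = 1/√(LC).
Step 2 — ω₀ = 1/√(0.005·0.000181) = 1051 rad/s.
Step 3 — f₀ = ω₀/(2π) = 167.3 Hz.

f₀ = 167.3 Hz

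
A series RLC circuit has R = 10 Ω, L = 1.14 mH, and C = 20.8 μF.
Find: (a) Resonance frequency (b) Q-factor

Step 1 — Resonance condition Im(Z)=0 gives ω₀ = 1/√(LC).
Step 2 — ω₀ = 1/√(0.00114·2.08e-05) = 6494 rad/s.
Step 3 — f₀ = ω₀/(2π) = 1034 Hz.
Step 4 — Series Q: Q = ω₀L/R = 6494·0.00114/10 = 0.7403.

(a) f₀ = 1034 Hz  (b) Q = 0.7403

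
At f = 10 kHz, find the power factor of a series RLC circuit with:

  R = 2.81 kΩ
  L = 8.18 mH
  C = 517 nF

Step 1 — Angular frequency: ω = 2π·f = 2π·1e+04 = 6.283e+04 rad/s.
Step 2 — Component impedances:
  R: Z = R = 2810 Ω
  L: Z = jωL = j·6.283e+04·0.00818 = 0 + j514 Ω
  C: Z = 1/(jωC) = -j/(ω·C) = 0 - j30.78 Ω
Step 3 — Series combination: Z_total = R + L + C = 2810 + j483.2 Ω = 2851∠9.8° Ω.
Step 4 — Power factor: PF = cos(φ) = Re(Z)/|Z| = 2810/2851.2 = 0.9855.
Step 5 — Type: Im(Z) = 483.2 ⇒ lagging (phase φ = 9.8°).

PF = 0.9855 (lagging, φ = 9.8°)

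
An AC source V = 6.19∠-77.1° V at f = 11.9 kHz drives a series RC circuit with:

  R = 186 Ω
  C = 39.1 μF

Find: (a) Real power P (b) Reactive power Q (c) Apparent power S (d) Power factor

Step 1 — Angular frequency: ω = 2π·f = 2π·1.19e+04 = 7.477e+04 rad/s.
Step 2 — Component impedances:
  R: Z = R = 186 Ω
  C: Z = 1/(jωC) = -j/(ω·C) = 0 - j0.3421 Ω
Step 3 — Series combination: Z_total = R + C = 186 - j0.3421 Ω = 186∠-0.1° Ω.
Step 4 — Source phasor: V = 6.19∠-77.1° V = 1.382 - j6.034 V.
Step 5 — Current: I = V / Z = 0.007489 - j0.03243 A = 0.03328∠-77.0° A.
Step 6 — Complex power: S = V·I* = 0.206 - j0.0003788 VA.
Step 7 — Real power: P = Re(S) = 0.206 W.
Step 8 — Reactive power: Q = Im(S) = -0.0003788 VAR.
Step 9 — Apparent power: |S| = 0.206 VA.
Step 10 — Power factor: PF = P/|S| = 1 (leading).

(a) P = 0.206 W  (b) Q = -0.0003788 VAR  (c) S = 0.206 VA  (d) PF = 1 (leading)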